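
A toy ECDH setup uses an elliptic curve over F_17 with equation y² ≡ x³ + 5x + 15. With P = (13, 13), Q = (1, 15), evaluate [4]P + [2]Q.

(16, 14)

First 4P:
Repeated addition: build up to 4P.
2P: tangent at (13, 13): λ = (3·13² + 5)/(2·13) ≡ 2/9. 9⁻¹ ≡ 2 (mod 17), so λ ≡ 2·2 ≡ 4.
  x = λ² - 13 - 13 = 16 - 26 ≡ 7; y = λ·(13 - 7) - 13 ≡ 11. → (7, 11)
3P: (7, 11) + (13, 13). λ = (13 - 11)/(13 - 7) ≡ 2/6 mod 17. 6⁻¹ ≡ 3 (mod 17), so λ ≡ 6.
  x = λ² - 7 - 13 = 36 - 20 ≡ 16; y = λ·(7 - 16) - 11 ≡ 3. → (16, 3)
4P: (16, 3) + (13, 13). λ = (13 - 3)/(13 - 16) ≡ 10/14 mod 17. 14⁻¹ ≡ 11 (mod 17), so λ ≡ 8.
  x = λ² - 16 - 13 = 64 - 29 ≡ 1; y = λ·(16 - 1) - 3 ≡ 15. → (1, 15)
4P = (1, 15).
Next 2Q:
Repeated addition: build up to 2Q.
2Q: tangent at (1, 15): λ = (3·1² + 5)/(2·15) ≡ 8/13. 13⁻¹ ≡ 4 (mod 17) since 13·4 = 52 ≡ 1, so λ ≡ 8·4 ≡ 15.
  x = λ² - 1 - 1 = 225 - 2 ≡ 2; y = λ·(1 - 2) - 15 ≡ 4. → (2, 4)
2Q = (2, 4).
Finally 4P + 2Q:
(1, 15) + (2, 4). λ = (4 - 15)/(2 - 1) ≡ 6/1 mod 17. 1⁻¹ ≡ 1 (mod 17), so λ ≡ 6.
  x = λ² - 1 - 2 = 36 - 3 ≡ 16; y = λ·(1 - 16) - 15 ≡ 14. → (16, 14)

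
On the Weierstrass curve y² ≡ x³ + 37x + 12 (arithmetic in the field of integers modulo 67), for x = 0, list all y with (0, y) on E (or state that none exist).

none

x³ + 37x + 12 = 12 ≡ 12 (mod 67).
12 is a non-residue mod 67; no y exists.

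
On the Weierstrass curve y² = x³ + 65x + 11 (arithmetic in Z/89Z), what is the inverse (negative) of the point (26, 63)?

-(26, 63) = (26, -63 mod 89) = (26, 26).

(26, 26)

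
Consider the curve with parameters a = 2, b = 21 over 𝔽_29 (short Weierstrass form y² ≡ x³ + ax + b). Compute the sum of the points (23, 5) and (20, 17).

(23, 5) + (20, 17). λ = (17 - 5)/(20 - 23) ≡ 12/26 mod 29. 26⁻¹ ≡ 19 (mod 29) since 26·19 = 494 ≡ 1, so λ ≡ 25.
  x = λ² - 23 - 20 = 625 - 43 ≡ 2; y = λ·(23 - 2) - 5 ≡ 27. → (2, 27)

(2, 27)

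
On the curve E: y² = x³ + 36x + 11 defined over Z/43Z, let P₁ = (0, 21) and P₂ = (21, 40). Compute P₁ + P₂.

(0, 21) + (21, 40). λ = (40 - 21)/(21 - 0) ≡ 19/21 mod 43. 21⁻¹ ≡ 41 (mod 43), so λ ≡ 5.
  x = λ² - 0 - 21 = 25 - 21 ≡ 4; y = λ·(0 - 4) - 21 ≡ 2. → (4, 2)

(4, 2)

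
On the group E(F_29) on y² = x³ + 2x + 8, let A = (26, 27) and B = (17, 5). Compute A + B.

(26, 27) + (17, 5). λ = (5 - 27)/(17 - 26) ≡ 7/20 mod 29. 20⁻¹ ≡ 16 (mod 29), so λ ≡ 25.
  x = λ² - 26 - 17 = 625 - 43 ≡ 2; y = λ·(26 - 2) - 27 ≡ 22. → (2, 22)

(2, 22)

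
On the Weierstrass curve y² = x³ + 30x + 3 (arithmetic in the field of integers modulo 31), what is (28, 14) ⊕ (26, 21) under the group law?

(28, 14) + (26, 21). λ = (21 - 14)/(26 - 28) ≡ 7/29 mod 31. 29⁻¹ ≡ 15 (mod 31) since 29·15 = 435 ≡ 1, so λ ≡ 12.
  x = λ² - 28 - 26 = 144 - 54 ≡ 28; y = λ·(28 - 28) - 14 ≡ 17. → (28, 17)

(28, 17)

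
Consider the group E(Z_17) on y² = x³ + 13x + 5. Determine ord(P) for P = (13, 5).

2P: tangent at (13, 5): λ = (3·13² + 13)/(2·5) ≡ 10/10. 10⁻¹ ≡ 12 (mod 17), so λ ≡ 10·12 ≡ 1.
  x = λ² - 13 - 13 = 1 - 26 ≡ 9; y = λ·(13 - 9) - 5 ≡ 16. → (9, 16)
3P: (9, 16) + (13, 5). λ = (5 - 16)/(13 - 9) ≡ 6/4 mod 17. 4⁻¹ ≡ 13 (mod 17), so λ ≡ 10.
  x = λ² - 9 - 13 = 100 - 22 ≡ 10; y = λ·(9 - 10) - 16 ≡ 8. → (10, 8)
4P: (10, 8) + (13, 5). λ = (5 - 8)/(13 - 10) ≡ 14/3 mod 17. 3⁻¹ ≡ 6 (mod 17), so λ ≡ 16.
  x = λ² - 10 - 13 = 256 - 23 ≡ 12; y = λ·(10 - 12) - 8 ≡ 11. → (12, 11)
5P: (12, 11) + (13, 5). λ = (5 - 11)/(13 - 12) ≡ 11/1 mod 17. 1⁻¹ ≡ 1 (mod 17) since 1·1 = 1 ≡ 1, so λ ≡ 11.
  x = λ² - 12 - 13 = 121 - 25 ≡ 11; y = λ·(12 - 11) - 11 ≡ 0. → (11, 0)
6P: (11, 0) + (13, 5). λ = (5 - 0)/(13 - 11) ≡ 5/2 mod 17. 2⁻¹ ≡ 9 (mod 17), so λ ≡ 11.
  x = λ² - 11 - 13 = 121 - 24 ≡ 12; y = λ·(11 - 12) - 0 ≡ 6. → (12, 6)
7P: (12, 6) + (13, 5). λ = (5 - 6)/(13 - 12) ≡ 16/1 mod 17. 1⁻¹ ≡ 1 (mod 17), so λ ≡ 16.
  x = λ² - 12 - 13 = 256 - 25 ≡ 10; y = λ·(12 - 10) - 6 ≡ 9. → (10, 9)
8P: (10, 9) + (13, 5). λ = (5 - 9)/(13 - 10) ≡ 13/3 mod 17. 3⁻¹ ≡ 6 (mod 17), so λ ≡ 10.
  x = λ² - 10 - 13 = 100 - 23 ≡ 9; y = λ·(10 - 9) - 9 ≡ 1. → (9, 1)
9P: (9, 1) + (13, 5). λ = (5 - 1)/(13 - 9) ≡ 4/4 mod 17. 4⁻¹ ≡ 13 (mod 17), so λ ≡ 1.
  x = λ² - 9 - 13 = 1 - 22 ≡ 13; y = λ·(9 - 13) - 1 ≡ 12. → (13, 12)
10P: (13, 12) + (13, 5): same x and y₁ ≡ -y₂, so the sum is O.
10P = O, so the order is 10.

10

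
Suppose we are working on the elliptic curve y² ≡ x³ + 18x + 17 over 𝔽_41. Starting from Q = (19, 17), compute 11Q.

Repeated addition: build up to 11Q.
2Q: tangent at (19, 17): λ = (3·19² + 18)/(2·17) ≡ 35/34. 34⁻¹ ≡ 35 (mod 41) since 34·35 = 1190 ≡ 1, so λ ≡ 35·35 ≡ 36.
  x = λ² - 19 - 19 = 1296 - 38 ≡ 28; y = λ·(19 - 28) - 17 ≡ 28. → (28, 28)
3Q: (28, 28) + (19, 17). λ = (17 - 28)/(19 - 28) ≡ 30/32 mod 41. 32⁻¹ ≡ 9 (mod 41), so λ ≡ 24.
  x = λ² - 28 - 19 = 576 - 47 ≡ 37; y = λ·(28 - 37) - 28 ≡ 2. → (37, 2)
4Q: (37, 2) + (19, 17). λ = (17 - 2)/(19 - 37) ≡ 15/23 mod 41. 23⁻¹ ≡ 25 (mod 41), so λ ≡ 6.
  x = λ² - 37 - 19 = 36 - 56 ≡ 21; y = λ·(37 - 21) - 2 ≡ 12. → (21, 12)
5Q: (21, 12) + (19, 17). λ = (17 - 12)/(19 - 21) ≡ 5/39 mod 41. 39⁻¹ ≡ 20 (mod 41), so λ ≡ 18.
  x = λ² - 21 - 19 = 324 - 40 ≡ 38; y = λ·(21 - 38) - 12 ≡ 10. → (38, 10)
6Q: (38, 10) + (19, 17). λ = (17 - 10)/(19 - 38) ≡ 7/22 mod 41. 22⁻¹ ≡ 28 (mod 41), so λ ≡ 32.
  x = λ² - 38 - 19 = 1024 - 57 ≡ 24; y = λ·(38 - 24) - 10 ≡ 28. → (24, 28)
7Q: (24, 28) + (19, 17). λ = (17 - 28)/(19 - 24) ≡ 30/36 mod 41. 36⁻¹ ≡ 8 (mod 41) since 36·8 = 288 ≡ 1, so λ ≡ 35.
  x = λ² - 24 - 19 = 1225 - 43 ≡ 34; y = λ·(24 - 34) - 28 ≡ 32. → (34, 32)
8Q: (34, 32) + (19, 17). λ = (17 - 32)/(19 - 34) ≡ 26/26 mod 41. 26⁻¹ ≡ 30 (mod 41) since 26·30 = 780 ≡ 1, so λ ≡ 1.
  x = λ² - 34 - 19 = 1 - 53 ≡ 30; y = λ·(34 - 30) - 32 ≡ 13. → (30, 13)
9Q: (30, 13) + (19, 17). λ = (17 - 13)/(19 - 30) ≡ 4/30 mod 41. 30⁻¹ ≡ 26 (mod 41), so λ ≡ 22.
  x = λ² - 30 - 19 = 484 - 49 ≡ 25; y = λ·(30 - 25) - 13 ≡ 15. → (25, 15)
10Q: (25, 15) + (19, 17). λ = (17 - 15)/(19 - 25) ≡ 2/35 mod 41. 35⁻¹ ≡ 34 (mod 41), so λ ≡ 27.
  x = λ² - 25 - 19 = 729 - 44 ≡ 29; y = λ·(25 - 29) - 15 ≡ 0. → (29, 0)
11Q: (29, 0) + (19, 17). λ = (17 - 0)/(19 - 29) ≡ 17/31 mod 41. 31⁻¹ ≡ 4 (mod 41) since 31·4 = 124 ≡ 1, so λ ≡ 27.
  x = λ² - 29 - 19 = 729 - 48 ≡ 25; y = λ·(29 - 25) - 0 ≡ 26. → (25, 26)

(25, 26)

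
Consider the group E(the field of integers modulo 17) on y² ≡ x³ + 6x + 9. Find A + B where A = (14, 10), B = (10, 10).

(14, 10) + (10, 10). λ = (10 - 10)/(10 - 14) ≡ 0/13 mod 17. 13⁻¹ ≡ 4 (mod 17) since 13·4 = 52 ≡ 1, so λ ≡ 0.
  x = λ² - 14 - 10 = 0 - 24 ≡ 10; y = λ·(14 - 10) - 10 ≡ 7. → (10, 7)

(10, 7)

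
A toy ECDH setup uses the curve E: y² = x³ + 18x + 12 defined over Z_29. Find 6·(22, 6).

Write Q = (22, 6).
Repeated addition: build up to 6Q.
2Q: tangent at (22, 6): λ = (3·22² + 18)/(2·6) ≡ 20/12. 12⁻¹ ≡ 17 (mod 29), so λ ≡ 20·17 ≡ 21.
  x = λ² - 22 - 22 = 441 - 44 ≡ 20; y = λ·(22 - 20) - 6 ≡ 7. → (20, 7)
3Q: (20, 7) + (22, 6). λ = (6 - 7)/(22 - 20) ≡ 28/2 mod 29. 2⁻¹ ≡ 15 (mod 29) since 2·15 = 30 ≡ 1, so λ ≡ 14.
  x = λ² - 20 - 22 = 196 - 42 ≡ 9; y = λ·(20 - 9) - 7 ≡ 2. → (9, 2)
4Q: (9, 2) + (22, 6). λ = (6 - 2)/(22 - 9) ≡ 4/13 mod 29. 13⁻¹ ≡ 9 (mod 29) since 13·9 = 117 ≡ 1, so λ ≡ 7.
  x = λ² - 9 - 22 = 49 - 31 ≡ 18; y = λ·(9 - 18) - 2 ≡ 22. → (18, 22)
5Q: (18, 22) + (22, 6). λ = (6 - 22)/(22 - 18) ≡ 13/4 mod 29. 4⁻¹ ≡ 22 (mod 29) since 4·22 = 88 ≡ 1, so λ ≡ 25.
  x = λ² - 18 - 22 = 625 - 40 ≡ 5; y = λ·(18 - 5) - 22 ≡ 13. → (5, 13)
6Q: (5, 13) + (22, 6). λ = (6 - 13)/(22 - 5) ≡ 22/17 mod 29. 17⁻¹ ≡ 12 (mod 29) since 17·12 = 204 ≡ 1, so λ ≡ 3.
  x = λ² - 5 - 22 = 9 - 27 ≡ 11; y = λ·(5 - 11) - 13 ≡ 27. → (11, 27)

(11, 27)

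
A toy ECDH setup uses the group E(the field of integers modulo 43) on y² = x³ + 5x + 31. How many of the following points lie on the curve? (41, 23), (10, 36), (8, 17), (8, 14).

3

(41, 23): 23² ≡ 13, rhs ≡ 13 → on.
(10, 36): 36² ≡ 6, rhs ≡ 6 → on.
(8, 17): 17² ≡ 31, rhs ≡ 24 → off.
(8, 14): 14² ≡ 24, rhs ≡ 24 → on.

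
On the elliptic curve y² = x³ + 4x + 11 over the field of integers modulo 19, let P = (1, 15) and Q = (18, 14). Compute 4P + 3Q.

(0, 7)

First 4P:
Repeated addition: build up to 4P.
2P: tangent at (1, 15): λ = (3·1² + 4)/(2·15) ≡ 7/11. 11⁻¹ ≡ 7 (mod 19), so λ ≡ 7·7 ≡ 11.
  x = λ² - 1 - 1 = 121 - 2 ≡ 5; y = λ·(1 - 5) - 15 ≡ 17. → (5, 17)
3P: (5, 17) + (1, 15). λ = (15 - 17)/(1 - 5) ≡ 17/15 mod 19. 15⁻¹ ≡ 14 (mod 19), so λ ≡ 10.
  x = λ² - 5 - 1 = 100 - 6 ≡ 18; y = λ·(5 - 18) - 17 ≡ 5. → (18, 5)
4P: (18, 5) + (1, 15). λ = (15 - 5)/(1 - 18) ≡ 10/2 mod 19. 2⁻¹ ≡ 10 (mod 19), so λ ≡ 5.
  x = λ² - 18 - 1 = 25 - 19 ≡ 6; y = λ·(18 - 6) - 5 ≡ 17. → (6, 17)
4P = (6, 17).
Next 3Q:
Repeated addition: build up to 3Q.
2Q: tangent at (18, 14): λ = (3·18² + 4)/(2·14) ≡ 7/9. 9⁻¹ ≡ 17 (mod 19), so λ ≡ 7·17 ≡ 5.
  x = λ² - 18 - 18 = 25 - 36 ≡ 8; y = λ·(18 - 8) - 14 ≡ 17. → (8, 17)
3Q: (8, 17) + (18, 14). λ = (14 - 17)/(18 - 8) ≡ 16/10 mod 19. 10⁻¹ ≡ 2 (mod 19), so λ ≡ 13.
  x = λ² - 8 - 18 = 169 - 26 ≡ 10; y = λ·(8 - 10) - 17 ≡ 14. → (10, 14)
3Q = (10, 14).
Finally 4P + 3Q:
(6, 17) + (10, 14). λ = (14 - 17)/(10 - 6) ≡ 16/4 mod 19. 4⁻¹ ≡ 5 (mod 19), so λ ≡ 4.
  x = λ² - 6 - 10 = 16 - 16 ≡ 0; y = λ·(6 - 0) - 17 ≡ 7. → (0, 7)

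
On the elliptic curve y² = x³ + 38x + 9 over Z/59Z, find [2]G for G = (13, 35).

tangent at (13, 35): λ = (3·13² + 38)/(2·35) ≡ 14/11. 11⁻¹ ≡ 43 (mod 59) since 11·43 = 473 ≡ 1, so λ ≡ 14·43 ≡ 12.
  x = λ² - 13 - 13 = 144 - 26 ≡ 0; y = λ·(13 - 0) - 35 ≡ 3. → (0, 3)

(0, 3)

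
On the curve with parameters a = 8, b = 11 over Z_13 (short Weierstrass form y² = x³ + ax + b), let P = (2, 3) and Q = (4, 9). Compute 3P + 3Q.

First 3P:
Repeated addition: build up to 3P.
2P: tangent at (2, 3): λ = (3·2² + 8)/(2·3) ≡ 7/6. 6⁻¹ ≡ 11 (mod 13) since 6·11 = 66 ≡ 1, so λ ≡ 7·11 ≡ 12.
  x = λ² - 2 - 2 = 144 - 4 ≡ 10; y = λ·(2 - 10) - 3 ≡ 5. → (10, 5)
3P: (10, 5) + (2, 3). λ = (3 - 5)/(2 - 10) ≡ 11/5 mod 13. 5⁻¹ ≡ 8 (mod 13), so λ ≡ 10.
  x = λ² - 10 - 2 = 100 - 12 ≡ 10; y = λ·(10 - 10) - 5 ≡ 8. → (10, 8)
3P = (10, 8).
Next 3Q:
Repeated addition: build up to 3Q.
2Q: tangent at (4, 9): λ = (3·4² + 8)/(2·9) ≡ 4/5. 5⁻¹ ≡ 8 (mod 13) since 5·8 = 40 ≡ 1, so λ ≡ 4·8 ≡ 6.
  x = λ² - 4 - 4 = 36 - 8 ≡ 2; y = λ·(4 - 2) - 9 ≡ 3. → (2, 3)
3Q: (2, 3) + (4, 9). λ = (9 - 3)/(4 - 2) ≡ 6/2 mod 13. 2⁻¹ ≡ 7 (mod 13) since 2·7 = 14 ≡ 1, so λ ≡ 3.
  x = λ² - 2 - 4 = 9 - 6 ≡ 3; y = λ·(2 - 3) - 3 ≡ 7. → (3, 7)
3Q = (3, 7).
Finally 3P + 3Q:
(10, 8) + (3, 7). λ = (7 - 8)/(3 - 10) ≡ 12/6 mod 13. 6⁻¹ ≡ 11 (mod 13), so λ ≡ 2.
  x = λ² - 10 - 3 = 4 - 13 ≡ 4; y = λ·(10 - 4) - 8 ≡ 4. → (4, 4)

(4, 4)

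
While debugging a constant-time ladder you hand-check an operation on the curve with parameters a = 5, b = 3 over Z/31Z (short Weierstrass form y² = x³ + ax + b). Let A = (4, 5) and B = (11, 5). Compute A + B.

(4, 5) + (11, 5). λ = (5 - 5)/(11 - 4) ≡ 0/7 mod 31. 7⁻¹ ≡ 9 (mod 31) since 7·9 = 63 ≡ 1, so λ ≡ 0.
  x = λ² - 4 - 11 = 0 - 15 ≡ 16; y = λ·(4 - 16) - 5 ≡ 26. → (16, 26)

(16, 26)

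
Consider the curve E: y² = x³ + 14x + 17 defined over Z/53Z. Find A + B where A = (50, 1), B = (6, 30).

(50, 1) + (6, 30). λ = (30 - 1)/(6 - 50) ≡ 29/9 mod 53. 9⁻¹ ≡ 6 (mod 53) since 9·6 = 54 ≡ 1, so λ ≡ 15.
  x = λ² - 50 - 6 = 225 - 56 ≡ 10; y = λ·(50 - 10) - 1 ≡ 16. → (10, 16)

(10, 16)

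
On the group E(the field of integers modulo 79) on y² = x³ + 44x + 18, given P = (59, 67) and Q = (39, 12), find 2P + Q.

First 2P:
Repeated addition: build up to 2P.
2P: tangent at (59, 67): λ = (3·59² + 44)/(2·67) ≡ 59/55. 55⁻¹ ≡ 23 (mod 79) since 55·23 = 1265 ≡ 1, so λ ≡ 59·23 ≡ 14.
  x = λ² - 59 - 59 = 196 - 118 ≡ 78; y = λ·(59 - 78) - 67 ≡ 62. → (78, 62)
2P = (78, 62).
Finally 2P + Q:
(78, 62) + (39, 12). λ = (12 - 62)/(39 - 78) ≡ 29/40 mod 79. 40⁻¹ ≡ 2 (mod 79) since 40·2 = 80 ≡ 1, so λ ≡ 58.
  x = λ² - 78 - 39 = 3364 - 117 ≡ 8; y = λ·(78 - 8) - 62 ≡ 48. → (8, 48)

(8, 48)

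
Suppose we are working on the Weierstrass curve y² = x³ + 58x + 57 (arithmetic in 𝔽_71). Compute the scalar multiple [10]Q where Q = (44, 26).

Repeated addition: build up to 10Q.
2Q: tangent at (44, 26): λ = (3·44² + 58)/(2·26) ≡ 44/52. 52⁻¹ ≡ 56 (mod 71), so λ ≡ 44·56 ≡ 50.
  x = λ² - 44 - 44 = 2500 - 88 ≡ 69; y = λ·(44 - 69) - 26 ≡ 2. → (69, 2)
3Q: (69, 2) + (44, 26). λ = (26 - 2)/(44 - 69) ≡ 24/46 mod 71. 46⁻¹ ≡ 17 (mod 71) since 46·17 = 782 ≡ 1, so λ ≡ 53.
  x = λ² - 69 - 44 = 2809 - 113 ≡ 69; y = λ·(69 - 69) - 2 ≡ 69. → (69, 69)
4Q: (69, 69) + (44, 26). λ = (26 - 69)/(44 - 69) ≡ 28/46 mod 71. 46⁻¹ ≡ 17 (mod 71) since 46·17 = 782 ≡ 1, so λ ≡ 50.
  x = λ² - 69 - 44 = 2500 - 113 ≡ 44; y = λ·(69 - 44) - 69 ≡ 45. → (44, 45)
5Q: (44, 45) + (44, 26): same x and y₁ ≡ -y₂, so the sum is the point at infinity.
6Q: the point at infinity + (44, 26) = (44, 26) (identity).
7Q: tangent at (44, 26): λ = (3·44² + 58)/(2·26) ≡ 44/52. 52⁻¹ ≡ 56 (mod 71) since 52·56 = 2912 ≡ 1, so λ ≡ 44·56 ≡ 50.
  x = λ² - 44 - 44 = 2500 - 88 ≡ 69; y = λ·(44 - 69) - 26 ≡ 2. → (69, 2)
8Q: (69, 2) + (44, 26). λ = (26 - 2)/(44 - 69) ≡ 24/46 mod 71. 46⁻¹ ≡ 17 (mod 71), so λ ≡ 53.
  x = λ² - 69 - 44 = 2809 - 113 ≡ 69; y = λ·(69 - 69) - 2 ≡ 69. → (69, 69)
9Q: (69, 69) + (44, 26). λ = (26 - 69)/(44 - 69) ≡ 28/46 mod 71. 46⁻¹ ≡ 17 (mod 71), so λ ≡ 50.
  x = λ² - 69 - 44 = 2500 - 113 ≡ 44; y = λ·(69 - 44) - 69 ≡ 45. → (44, 45)
10Q: (44, 45) + (44, 26): same x and y₁ ≡ -y₂, so the sum is the point at infinity.

O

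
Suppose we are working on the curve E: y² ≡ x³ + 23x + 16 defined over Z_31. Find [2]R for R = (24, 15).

(22, 17)

tangent at (24, 15): λ = (3·24² + 23)/(2·15) ≡ 15/30. 30⁻¹ ≡ 30 (mod 31) since 30·30 = 900 ≡ 1, so λ ≡ 15·30 ≡ 16.
  x = λ² - 24 - 24 = 256 - 48 ≡ 22; y = λ·(24 - 22) - 15 ≡ 17. → (22, 17)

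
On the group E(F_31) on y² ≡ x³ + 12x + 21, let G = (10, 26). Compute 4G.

O

Double-and-add on 4 = (100)₂. Start with G = (10, 26) for the leading 1-bit.
double: tangent at (10, 26): λ = (3·10² + 12)/(2·26) ≡ 2/21. 21⁻¹ ≡ 3 (mod 31) since 21·3 = 63 ≡ 1, so λ ≡ 2·3 ≡ 6.
  x = λ² - 10 - 10 = 36 - 20 ≡ 16; y = λ·(10 - 16) - 26 ≡ 0. → (16, 0)
double: (16, 0) + (16, 0): same x and y₁ ≡ -y₂, so the sum is ∞.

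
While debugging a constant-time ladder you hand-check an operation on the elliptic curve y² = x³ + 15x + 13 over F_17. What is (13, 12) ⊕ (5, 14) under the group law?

(13, 12) + (5, 14). λ = (14 - 12)/(5 - 13) ≡ 2/9 mod 17. 9⁻¹ ≡ 2 (mod 17), so λ ≡ 4.
  x = λ² - 13 - 5 = 16 - 18 ≡ 15; y = λ·(13 - 15) - 12 ≡ 14. → (15, 14)

(15, 14)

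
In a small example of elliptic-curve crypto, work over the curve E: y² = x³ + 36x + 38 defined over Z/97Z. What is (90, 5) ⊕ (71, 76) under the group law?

(90, 5) + (71, 76). λ = (76 - 5)/(71 - 90) ≡ 71/78 mod 97. 78⁻¹ ≡ 51 (mod 97), so λ ≡ 32.
  x = λ² - 90 - 71 = 1024 - 161 ≡ 87; y = λ·(90 - 87) - 5 ≡ 91. → (87, 91)

(87, 91)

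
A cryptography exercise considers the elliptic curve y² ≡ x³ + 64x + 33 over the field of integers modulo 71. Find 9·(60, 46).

Write P = (60, 46).
Double-and-add on 9 = (1001)₂. Start with P = (60, 46) for the leading 1-bit.
double: tangent at (60, 46): λ = (3·60² + 64)/(2·46) ≡ 1/21. 21⁻¹ ≡ 44 (mod 71) since 21·44 = 924 ≡ 1, so λ ≡ 1·44 ≡ 44.
  x = λ² - 60 - 60 = 1936 - 120 ≡ 41; y = λ·(60 - 41) - 46 ≡ 9. → (41, 9)
double: tangent at (41, 9): λ = (3·41² + 64)/(2·9) ≡ 66/18. 18⁻¹ ≡ 4 (mod 71) since 18·4 = 72 ≡ 1, so λ ≡ 66·4 ≡ 51.
  x = λ² - 41 - 41 = 2601 - 82 ≡ 34; y = λ·(41 - 34) - 9 ≡ 64. → (34, 64)
double: tangent at (34, 64): λ = (3·34² + 64)/(2·64) ≡ 53/57. 57⁻¹ ≡ 5 (mod 71), so λ ≡ 53·5 ≡ 52.
  x = λ² - 34 - 34 = 2704 - 68 ≡ 9; y = λ·(34 - 9) - 64 ≡ 29. → (9, 29)
add P: (9, 29) + (60, 46). λ = (46 - 29)/(60 - 9) ≡ 17/51 mod 71. 51⁻¹ ≡ 39 (mod 71), so λ ≡ 24.
  x = λ² - 9 - 60 = 576 - 69 ≡ 10; y = λ·(9 - 10) - 29 ≡ 18. → (10, 18)

(10, 18)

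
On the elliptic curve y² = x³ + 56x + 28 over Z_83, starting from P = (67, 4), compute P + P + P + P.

Double-and-add on 4 = (100)₂. Start with P = (67, 4) for the leading 1-bit.
double: tangent at (67, 4): λ = (3·67² + 56)/(2·4) ≡ 77/8. 8⁻¹ ≡ 52 (mod 83) since 8·52 = 416 ≡ 1, so λ ≡ 77·52 ≡ 20.
  x = λ² - 67 - 67 = 400 - 134 ≡ 17; y = λ·(67 - 17) - 4 ≡ 0. → (17, 0)
double: (17, 0) + (17, 0): same x and y₁ ≡ -y₂, so the sum is ∞.

O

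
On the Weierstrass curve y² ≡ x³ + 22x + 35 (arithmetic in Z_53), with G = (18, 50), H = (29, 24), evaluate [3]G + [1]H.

First 3G:
Repeated addition: build up to 3G.
2G: tangent at (18, 50): λ = (3·18² + 22)/(2·50) ≡ 40/47. 47⁻¹ ≡ 44 (mod 53), so λ ≡ 40·44 ≡ 11.
  x = λ² - 18 - 18 = 121 - 36 ≡ 32; y = λ·(18 - 32) - 50 ≡ 8. → (32, 8)
3G: (32, 8) + (18, 50). λ = (50 - 8)/(18 - 32) ≡ 42/39 mod 53. 39⁻¹ ≡ 34 (mod 53), so λ ≡ 50.
  x = λ² - 32 - 18 = 2500 - 50 ≡ 12; y = λ·(32 - 12) - 8 ≡ 38. → (12, 38)
3G = (12, 38).
Finally 3G + H:
(12, 38) + (29, 24). λ = (24 - 38)/(29 - 12) ≡ 39/17 mod 53. 17⁻¹ ≡ 25 (mod 53), so λ ≡ 21.
  x = λ² - 12 - 29 = 441 - 41 ≡ 29; y = λ·(12 - 29) - 38 ≡ 29. → (29, 29)

(29, 29)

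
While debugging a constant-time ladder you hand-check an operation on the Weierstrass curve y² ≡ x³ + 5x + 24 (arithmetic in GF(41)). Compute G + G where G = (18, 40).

(7, 19)

tangent at (18, 40): λ = (3·18² + 5)/(2·40) ≡ 34/39. 39⁻¹ ≡ 20 (mod 41), so λ ≡ 34·20 ≡ 24.
  x = λ² - 18 - 18 = 576 - 36 ≡ 7; y = λ·(18 - 7) - 40 ≡ 19. → (7, 19)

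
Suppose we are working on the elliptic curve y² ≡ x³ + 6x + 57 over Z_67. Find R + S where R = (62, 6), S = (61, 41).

(30, 13)

(62, 6) + (61, 41). λ = (41 - 6)/(61 - 62) ≡ 35/66 mod 67. 66⁻¹ ≡ 66 (mod 67) since 66·66 = 4356 ≡ 1, so λ ≡ 32.
  x = λ² - 62 - 61 = 1024 - 123 ≡ 30; y = λ·(62 - 30) - 6 ≡ 13. → (30, 13)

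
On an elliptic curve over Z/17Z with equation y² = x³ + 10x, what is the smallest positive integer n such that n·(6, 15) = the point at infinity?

2P: tangent at (6, 15): λ = (3·6² + 10)/(2·15) ≡ 16/13. 13⁻¹ ≡ 4 (mod 17), so λ ≡ 16·4 ≡ 13.
  x = λ² - 6 - 6 = 169 - 12 ≡ 4; y = λ·(6 - 4) - 15 ≡ 11. → (4, 11)
3P: (4, 11) + (6, 15). λ = (15 - 11)/(6 - 4) ≡ 4/2 mod 17. 2⁻¹ ≡ 9 (mod 17), so λ ≡ 2.
  x = λ² - 4 - 6 = 4 - 10 ≡ 11; y = λ·(4 - 11) - 11 ≡ 9. → (11, 9)
4P: (11, 9) + (6, 15). λ = (15 - 9)/(6 - 11) ≡ 6/12 mod 17. 12⁻¹ ≡ 10 (mod 17), so λ ≡ 9.
  x = λ² - 11 - 6 = 81 - 17 ≡ 13; y = λ·(11 - 13) - 9 ≡ 7. → (13, 7)
5P: (13, 7) + (6, 15). λ = (15 - 7)/(6 - 13) ≡ 8/10 mod 17. 10⁻¹ ≡ 12 (mod 17), so λ ≡ 11.
  x = λ² - 13 - 6 = 121 - 19 ≡ 0; y = λ·(13 - 0) - 7 ≡ 0. → (0, 0)
6P: (0, 0) + (6, 15). λ = (15 - 0)/(6 - 0) ≡ 15/6 mod 17. 6⁻¹ ≡ 3 (mod 17) since 6·3 = 18 ≡ 1, so λ ≡ 11.
  x = λ² - 0 - 6 = 121 - 6 ≡ 13; y = λ·(0 - 13) - 0 ≡ 10. → (13, 10)
7P: (13, 10) + (6, 15). λ = (15 - 10)/(6 - 13) ≡ 5/10 mod 17. 10⁻¹ ≡ 12 (mod 17), so λ ≡ 9.
  x = λ² - 13 - 6 = 81 - 19 ≡ 11; y = λ·(13 - 11) - 10 ≡ 8. → (11, 8)
8P: (11, 8) + (6, 15). λ = (15 - 8)/(6 - 11) ≡ 7/12 mod 17. 12⁻¹ ≡ 10 (mod 17) since 12·10 = 120 ≡ 1, so λ ≡ 2.
  x = λ² - 11 - 6 = 4 - 17 ≡ 4; y = λ·(11 - 4) - 8 ≡ 6. → (4, 6)
9P: (4, 6) + (6, 15). λ = (15 - 6)/(6 - 4) ≡ 9/2 mod 17. 2⁻¹ ≡ 9 (mod 17) since 2·9 = 18 ≡ 1, so λ ≡ 13.
  x = λ² - 4 - 6 = 169 - 10 ≡ 6; y = λ·(4 - 6) - 6 ≡ 2. → (6, 2)
10P: (6, 2) + (6, 15): same x and y₁ ≡ -y₂, so the sum is the point at infinity.
10P = the point at infinity, so the order is 10.

10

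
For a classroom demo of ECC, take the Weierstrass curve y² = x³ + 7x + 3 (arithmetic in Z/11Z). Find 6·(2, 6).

Write Q = (2, 6).
Double-and-add on 6 = (110)₂. Start with Q = (2, 6) for the leading 1-bit.
double: tangent at (2, 6): λ = (3·2² + 7)/(2·6) ≡ 8/1. 1⁻¹ ≡ 1 (mod 11) since 1·1 = 1 ≡ 1, so λ ≡ 8·1 ≡ 8.
  x = λ² - 2 - 2 = 64 - 4 ≡ 5; y = λ·(2 - 5) - 6 ≡ 3. → (5, 3)
add Q: (5, 3) + (2, 6). λ = (6 - 3)/(2 - 5) ≡ 3/8 mod 11. 8⁻¹ ≡ 7 (mod 11) since 8·7 = 56 ≡ 1, so λ ≡ 10.
  x = λ² - 5 - 2 = 100 - 7 ≡ 5; y = λ·(5 - 5) - 3 ≡ 8. → (5, 8)
double: tangent at (5, 8): λ = (3·5² + 7)/(2·8) ≡ 5/5. 5⁻¹ ≡ 9 (mod 11), so λ ≡ 5·9 ≡ 1.
  x = λ² - 5 - 5 = 1 - 10 ≡ 2; y = λ·(5 - 2) - 8 ≡ 6. → (2, 6)

(2, 6)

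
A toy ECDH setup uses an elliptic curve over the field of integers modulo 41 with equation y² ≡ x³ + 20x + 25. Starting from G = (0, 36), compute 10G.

(12, 36)

Repeated addition: build up to 10G.
2G: tangent at (0, 36): λ = (3·0² + 20)/(2·36) ≡ 20/31. 31⁻¹ ≡ 4 (mod 41), so λ ≡ 20·4 ≡ 39.
  x = λ² - 0 - 0 = 1521 - 0 ≡ 4; y = λ·(0 - 4) - 36 ≡ 13. → (4, 13)
3G: (4, 13) + (0, 36). λ = (36 - 13)/(0 - 4) ≡ 23/37 mod 41. 37⁻¹ ≡ 10 (mod 41), so λ ≡ 25.
  x = λ² - 4 - 0 = 625 - 4 ≡ 6; y = λ·(4 - 6) - 13 ≡ 19. → (6, 19)
4G: (6, 19) + (0, 36). λ = (36 - 19)/(0 - 6) ≡ 17/35 mod 41. 35⁻¹ ≡ 34 (mod 41), so λ ≡ 4.
  x = λ² - 6 - 0 = 16 - 6 ≡ 10; y = λ·(6 - 10) - 19 ≡ 6. → (10, 6)
5G: (10, 6) + (0, 36). λ = (36 - 6)/(0 - 10) ≡ 30/31 mod 41. 31⁻¹ ≡ 4 (mod 41), so λ ≡ 38.
  x = λ² - 10 - 0 = 1444 - 10 ≡ 40; y = λ·(10 - 40) - 6 ≡ 2. → (40, 2)
6G: (40, 2) + (0, 36). λ = (36 - 2)/(0 - 40) ≡ 34/1 mod 41. 1⁻¹ ≡ 1 (mod 41) since 1·1 = 1 ≡ 1, so λ ≡ 34.
  x = λ² - 40 - 0 = 1156 - 40 ≡ 9; y = λ·(40 - 9) - 2 ≡ 27. → (9, 27)
7G: (9, 27) + (0, 36). λ = (36 - 27)/(0 - 9) ≡ 9/32 mod 41. 32⁻¹ ≡ 9 (mod 41), so λ ≡ 40.
  x = λ² - 9 - 0 = 1600 - 9 ≡ 33; y = λ·(9 - 33) - 27 ≡ 38. → (33, 38)
8G: (33, 38) + (0, 36). λ = (36 - 38)/(0 - 33) ≡ 39/8 mod 41. 8⁻¹ ≡ 36 (mod 41), so λ ≡ 10.
  x = λ² - 33 - 0 = 100 - 33 ≡ 26; y = λ·(33 - 26) - 38 ≡ 32. → (26, 32)
9G: (26, 32) + (0, 36). λ = (36 - 32)/(0 - 26) ≡ 4/15 mod 41. 15⁻¹ ≡ 11 (mod 41), so λ ≡ 3.
  x = λ² - 26 - 0 = 9 - 26 ≡ 24; y = λ·(26 - 24) - 32 ≡ 15. → (24, 15)
10G: (24, 15) + (0, 36). λ = (36 - 15)/(0 - 24) ≡ 21/17 mod 41. 17⁻¹ ≡ 29 (mod 41), so λ ≡ 35.
  x = λ² - 24 - 0 = 1225 - 24 ≡ 12; y = λ·(24 - 12) - 15 ≡ 36. → (12, 36)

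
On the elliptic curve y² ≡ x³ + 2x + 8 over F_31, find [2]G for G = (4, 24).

tangent at (4, 24): λ = (3·4² + 2)/(2·24) ≡ 19/17. 17⁻¹ ≡ 11 (mod 31) since 17·11 = 187 ≡ 1, so λ ≡ 19·11 ≡ 23.
  x = λ² - 4 - 4 = 529 - 8 ≡ 25; y = λ·(4 - 25) - 24 ≡ 20. → (25, 20)

(25, 20)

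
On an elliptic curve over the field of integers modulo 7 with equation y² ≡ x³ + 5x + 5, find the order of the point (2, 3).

2P: tangent at (2, 3): λ = (3·2² + 5)/(2·3) ≡ 3/6. 6⁻¹ ≡ 6 (mod 7), so λ ≡ 3·6 ≡ 4.
  x = λ² - 2 - 2 = 16 - 4 ≡ 5; y = λ·(2 - 5) - 3 ≡ 6. → (5, 6)
3P: (5, 6) + (2, 3). λ = (3 - 6)/(2 - 5) ≡ 4/4 mod 7. 4⁻¹ ≡ 2 (mod 7), so λ ≡ 1.
  x = λ² - 5 - 2 = 1 - 7 ≡ 1; y = λ·(5 - 1) - 6 ≡ 5. → (1, 5)
4P: (1, 5) + (2, 3). λ = (3 - 5)/(2 - 1) ≡ 5/1 mod 7. 1⁻¹ ≡ 1 (mod 7), so λ ≡ 5.
  x = λ² - 1 - 2 = 25 - 3 ≡ 1; y = λ·(1 - 1) - 5 ≡ 2. → (1, 2)
5P: (1, 2) + (2, 3). λ = (3 - 2)/(2 - 1) ≡ 1/1 mod 7. 1⁻¹ ≡ 1 (mod 7), so λ ≡ 1.
  x = λ² - 1 - 2 = 1 - 3 ≡ 5; y = λ·(1 - 5) - 2 ≡ 1. → (5, 1)
6P: (5, 1) + (2, 3). λ = (3 - 1)/(2 - 5) ≡ 2/4 mod 7. 4⁻¹ ≡ 2 (mod 7), so λ ≡ 4.
  x = λ² - 5 - 2 = 16 - 7 ≡ 2; y = λ·(5 - 2) - 1 ≡ 4. → (2, 4)
7P: (2, 4) + (2, 3): same x and y₁ ≡ -y₂, so the sum is 𝒪.
7P = 𝒪, so the order is 7.

7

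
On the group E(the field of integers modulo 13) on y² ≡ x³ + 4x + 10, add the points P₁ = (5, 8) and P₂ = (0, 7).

(5, 8) + (0, 7). λ = (7 - 8)/(0 - 5) ≡ 12/8 mod 13. 8⁻¹ ≡ 5 (mod 13) since 8·5 = 40 ≡ 1, so λ ≡ 8.
  x = λ² - 5 - 0 = 64 - 5 ≡ 7; y = λ·(5 - 7) - 8 ≡ 2. → (7, 2)

(7, 2)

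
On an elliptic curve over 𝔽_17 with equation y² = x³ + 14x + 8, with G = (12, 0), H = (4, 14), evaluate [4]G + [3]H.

(3, 3)

First 4G:
Double-and-add on 4 = (100)₂. Start with G = (12, 0) for the leading 1-bit.
double: (12, 0) + (12, 0): same x and y₁ ≡ -y₂, so the sum is 𝒪.
double: 𝒪 + 𝒪 = 𝒪 (identity).
4G = 𝒪.
Next 3H:
Repeated addition: build up to 3H.
2H: tangent at (4, 14): λ = (3·4² + 14)/(2·14) ≡ 11/11. 11⁻¹ ≡ 14 (mod 17), so λ ≡ 11·14 ≡ 1.
  x = λ² - 4 - 4 = 1 - 8 ≡ 10; y = λ·(4 - 10) - 14 ≡ 14. → (10, 14)
3H: (10, 14) + (4, 14). λ = (14 - 14)/(4 - 10) ≡ 0/11 mod 17. 11⁻¹ ≡ 14 (mod 17), so λ ≡ 0.
  x = λ² - 10 - 4 = 0 - 14 ≡ 3; y = λ·(10 - 3) - 14 ≡ 3. → (3, 3)
3H = (3, 3).
Finally 4G + 3H:
𝒪 + (3, 3) = (3, 3) (identity).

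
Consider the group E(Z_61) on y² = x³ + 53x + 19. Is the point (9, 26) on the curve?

y² = 26² ≡ 5; x³ + 53x + 19 = 1225 ≡ 5 (mod 61). 5 = 5.

yes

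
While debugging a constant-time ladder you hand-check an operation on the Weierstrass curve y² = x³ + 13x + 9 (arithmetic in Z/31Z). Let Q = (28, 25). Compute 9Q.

Repeated addition: build up to 9Q.
2Q: tangent at (28, 25): λ = (3·28² + 13)/(2·25) ≡ 9/19. 19⁻¹ ≡ 18 (mod 31) since 19·18 = 342 ≡ 1, so λ ≡ 9·18 ≡ 7.
  x = λ² - 28 - 28 = 49 - 56 ≡ 24; y = λ·(28 - 24) - 25 ≡ 3. → (24, 3)
3Q: (24, 3) + (28, 25). λ = (25 - 3)/(28 - 24) ≡ 22/4 mod 31. 4⁻¹ ≡ 8 (mod 31), so λ ≡ 21.
  x = λ² - 24 - 28 = 441 - 52 ≡ 17; y = λ·(24 - 17) - 3 ≡ 20. → (17, 20)
4Q: (17, 20) + (28, 25). λ = (25 - 20)/(28 - 17) ≡ 5/11 mod 31. 11⁻¹ ≡ 17 (mod 31), so λ ≡ 23.
  x = λ² - 17 - 28 = 529 - 45 ≡ 19; y = λ·(17 - 19) - 20 ≡ 27. → (19, 27)
5Q: (19, 27) + (28, 25). λ = (25 - 27)/(28 - 19) ≡ 29/9 mod 31. 9⁻¹ ≡ 7 (mod 31) since 9·7 = 63 ≡ 1, so λ ≡ 17.
  x = λ² - 19 - 28 = 289 - 47 ≡ 25; y = λ·(19 - 25) - 27 ≡ 26. → (25, 26)
6Q: (25, 26) + (28, 25). λ = (25 - 26)/(28 - 25) ≡ 30/3 mod 31. 3⁻¹ ≡ 21 (mod 31), so λ ≡ 10.
  x = λ² - 25 - 28 = 100 - 53 ≡ 16; y = λ·(25 - 16) - 26 ≡ 2. → (16, 2)
7Q: (16, 2) + (28, 25). λ = (25 - 2)/(28 - 16) ≡ 23/12 mod 31. 12⁻¹ ≡ 13 (mod 31), so λ ≡ 20.
  x = λ² - 16 - 28 = 400 - 44 ≡ 15; y = λ·(16 - 15) - 2 ≡ 18. → (15, 18)
8Q: (15, 18) + (28, 25). λ = (25 - 18)/(28 - 15) ≡ 7/13 mod 31. 13⁻¹ ≡ 12 (mod 31), so λ ≡ 22.
  x = λ² - 15 - 28 = 484 - 43 ≡ 7; y = λ·(15 - 7) - 18 ≡ 3. → (7, 3)
9Q: (7, 3) + (28, 25). λ = (25 - 3)/(28 - 7) ≡ 22/21 mod 31. 21⁻¹ ≡ 3 (mod 31), so λ ≡ 4.
  x = λ² - 7 - 28 = 16 - 35 ≡ 12; y = λ·(7 - 12) - 3 ≡ 8. → (12, 8)

(12, 8)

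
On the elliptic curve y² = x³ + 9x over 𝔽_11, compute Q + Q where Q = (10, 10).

tangent at (10, 10): λ = (3·10² + 9)/(2·10) ≡ 1/9. 9⁻¹ ≡ 5 (mod 11) since 9·5 = 45 ≡ 1, so λ ≡ 1·5 ≡ 5.
  x = λ² - 10 - 10 = 25 - 20 ≡ 5; y = λ·(10 - 5) - 10 ≡ 4. → (5, 4)

(5, 4)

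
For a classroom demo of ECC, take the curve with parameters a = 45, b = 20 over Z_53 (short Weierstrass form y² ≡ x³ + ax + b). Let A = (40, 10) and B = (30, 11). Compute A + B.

(27, 47)

(40, 10) + (30, 11). λ = (11 - 10)/(30 - 40) ≡ 1/43 mod 53. 43⁻¹ ≡ 37 (mod 53), so λ ≡ 37.
  x = λ² - 40 - 30 = 1369 - 70 ≡ 27; y = λ·(40 - 27) - 10 ≡ 47. → (27, 47)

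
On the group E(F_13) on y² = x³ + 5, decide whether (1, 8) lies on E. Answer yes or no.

no

y² = 8² ≡ 12; x³ + 0x + 5 = 6 ≡ 6 (mod 13). 12 ≠ 6.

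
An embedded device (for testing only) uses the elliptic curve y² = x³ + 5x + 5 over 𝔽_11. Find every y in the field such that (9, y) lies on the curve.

x³ + 5x + 5 = 779 ≡ 9 (mod 11).
Square roots of 9 mod 11: 3 and 8 (since 3² = 9 ≡ 9).

3, 8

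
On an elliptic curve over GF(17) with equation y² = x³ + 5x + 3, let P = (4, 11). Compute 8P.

(4, 11)

Double-and-add on 8 = (1000)₂. Start with P = (4, 11) for the leading 1-bit.
double: tangent at (4, 11): λ = (3·4² + 5)/(2·11) ≡ 2/5. 5⁻¹ ≡ 7 (mod 17), so λ ≡ 2·7 ≡ 14.
  x = λ² - 4 - 4 = 196 - 8 ≡ 1; y = λ·(4 - 1) - 11 ≡ 14. → (1, 14)
double: tangent at (1, 14): λ = (3·1² + 5)/(2·14) ≡ 8/11. 11⁻¹ ≡ 14 (mod 17) since 11·14 = 154 ≡ 1, so λ ≡ 8·14 ≡ 10.
  x = λ² - 1 - 1 = 100 - 2 ≡ 13; y = λ·(1 - 13) - 14 ≡ 2. → (13, 2)
double: tangent at (13, 2): λ = (3·13² + 5)/(2·2) ≡ 2/4. 4⁻¹ ≡ 13 (mod 17), so λ ≡ 2·13 ≡ 9.
  x = λ² - 13 - 13 = 81 - 26 ≡ 4; y = λ·(13 - 4) - 2 ≡ 11. → (4, 11)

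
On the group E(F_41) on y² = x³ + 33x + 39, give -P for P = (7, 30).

-(7, 30) = (7, -30 mod 41) = (7, 11).

(7, 11)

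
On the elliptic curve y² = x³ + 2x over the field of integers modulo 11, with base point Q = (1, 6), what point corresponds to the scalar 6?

O

Repeated addition: build up to 6Q.
2Q: tangent at (1, 6): λ = (3·1² + 2)/(2·6) ≡ 5/1. 1⁻¹ ≡ 1 (mod 11), so λ ≡ 5·1 ≡ 5.
  x = λ² - 1 - 1 = 25 - 2 ≡ 1; y = λ·(1 - 1) - 6 ≡ 5. → (1, 5)
3Q: (1, 5) + (1, 6): same x and y₁ ≡ -y₂, so the sum is O.
4Q: O + (1, 6) = (1, 6) (identity).
5Q: tangent at (1, 6): λ = (3·1² + 2)/(2·6) ≡ 5/1. 1⁻¹ ≡ 1 (mod 11) since 1·1 = 1 ≡ 1, so λ ≡ 5·1 ≡ 5.
  x = λ² - 1 - 1 = 25 - 2 ≡ 1; y = λ·(1 - 1) - 6 ≡ 5. → (1, 5)
6Q: (1, 5) + (1, 6): same x and y₁ ≡ -y₂, so the sum is O.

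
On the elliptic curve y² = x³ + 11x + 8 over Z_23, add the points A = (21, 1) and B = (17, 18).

(16, 18)

(21, 1) + (17, 18). λ = (18 - 1)/(17 - 21) ≡ 17/19 mod 23. 19⁻¹ ≡ 17 (mod 23), so λ ≡ 13.
  x = λ² - 21 - 17 = 169 - 38 ≡ 16; y = λ·(21 - 16) - 1 ≡ 18. → (16, 18)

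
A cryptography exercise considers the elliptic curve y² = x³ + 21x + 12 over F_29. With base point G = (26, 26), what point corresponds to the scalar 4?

Double-and-add on 4 = (100)₂. Start with G = (26, 26) for the leading 1-bit.
double: tangent at (26, 26): λ = (3·26² + 21)/(2·26) ≡ 19/23. 23⁻¹ ≡ 24 (mod 29) since 23·24 = 552 ≡ 1, so λ ≡ 19·24 ≡ 21.
  x = λ² - 26 - 26 = 441 - 52 ≡ 12; y = λ·(26 - 12) - 26 ≡ 7. → (12, 7)
double: tangent at (12, 7): λ = (3·12² + 21)/(2·7) ≡ 18/14. 14⁻¹ ≡ 27 (mod 29), so λ ≡ 18·27 ≡ 22.
  x = λ² - 12 - 12 = 484 - 24 ≡ 25; y = λ·(12 - 25) - 7 ≡ 26. → (25, 26)

(25, 26)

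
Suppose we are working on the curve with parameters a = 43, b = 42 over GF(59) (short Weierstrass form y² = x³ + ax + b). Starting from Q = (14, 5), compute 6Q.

Repeated addition: build up to 6Q.
2Q: tangent at (14, 5): λ = (3·14² + 43)/(2·5) ≡ 41/10. 10⁻¹ ≡ 6 (mod 59), so λ ≡ 41·6 ≡ 10.
  x = λ² - 14 - 14 = 100 - 28 ≡ 13; y = λ·(14 - 13) - 5 ≡ 5. → (13, 5)
3Q: (13, 5) + (14, 5). λ = (5 - 5)/(14 - 13) ≡ 0/1 mod 59. 1⁻¹ ≡ 1 (mod 59) since 1·1 = 1 ≡ 1, so λ ≡ 0.
  x = λ² - 13 - 14 = 0 - 27 ≡ 32; y = λ·(13 - 32) - 5 ≡ 54. → (32, 54)
4Q: (32, 54) + (14, 5). λ = (5 - 54)/(14 - 32) ≡ 10/41 mod 59. 41⁻¹ ≡ 36 (mod 59), so λ ≡ 6.
  x = λ² - 32 - 14 = 36 - 46 ≡ 49; y = λ·(32 - 49) - 54 ≡ 21. → (49, 21)
5Q: (49, 21) + (14, 5). λ = (5 - 21)/(14 - 49) ≡ 43/24 mod 59. 24⁻¹ ≡ 32 (mod 59), so λ ≡ 19.
  x = λ² - 49 - 14 = 361 - 63 ≡ 3; y = λ·(49 - 3) - 21 ≡ 27. → (3, 27)
6Q: (3, 27) + (14, 5). λ = (5 - 27)/(14 - 3) ≡ 37/11 mod 59. 11⁻¹ ≡ 43 (mod 59) since 11·43 = 473 ≡ 1, so λ ≡ 57.
  x = λ² - 3 - 14 = 3249 - 17 ≡ 46; y = λ·(3 - 46) - 27 ≡ 0. → (46, 0)

(46, 0)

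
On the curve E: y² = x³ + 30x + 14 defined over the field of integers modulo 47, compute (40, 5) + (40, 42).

O

The two points share x = 40 and their y-coordinates satisfy 5 + 42 ≡ 0 (mod 47), so they are inverses. Their sum is O.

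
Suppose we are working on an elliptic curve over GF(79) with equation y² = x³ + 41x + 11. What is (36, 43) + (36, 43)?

(16, 55)

tangent at (36, 43): λ = (3·36² + 41)/(2·43) ≡ 58/7. 7⁻¹ ≡ 34 (mod 79), so λ ≡ 58·34 ≡ 76.
  x = λ² - 36 - 36 = 5776 - 72 ≡ 16; y = λ·(36 - 16) - 43 ≡ 55. → (16, 55)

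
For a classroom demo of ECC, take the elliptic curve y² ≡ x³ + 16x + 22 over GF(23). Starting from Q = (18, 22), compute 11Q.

(20, 19)

Repeated addition: build up to 11Q.
2Q: tangent at (18, 22): λ = (3·18² + 16)/(2·22) ≡ 22/21. 21⁻¹ ≡ 11 (mod 23) since 21·11 = 231 ≡ 1, so λ ≡ 22·11 ≡ 12.
  x = λ² - 18 - 18 = 144 - 36 ≡ 16; y = λ·(18 - 16) - 22 ≡ 2. → (16, 2)
3Q: (16, 2) + (18, 22). λ = (22 - 2)/(18 - 16) ≡ 20/2 mod 23. 2⁻¹ ≡ 12 (mod 23) since 2·12 = 24 ≡ 1, so λ ≡ 10.
  x = λ² - 16 - 18 = 100 - 34 ≡ 20; y = λ·(16 - 20) - 2 ≡ 4. → (20, 4)
4Q: (20, 4) + (18, 22). λ = (22 - 4)/(18 - 20) ≡ 18/21 mod 23. 21⁻¹ ≡ 11 (mod 23) since 21·11 = 231 ≡ 1, so λ ≡ 14.
  x = λ² - 20 - 18 = 196 - 38 ≡ 20; y = λ·(20 - 20) - 4 ≡ 19. → (20, 19)
5Q: (20, 19) + (18, 22). λ = (22 - 19)/(18 - 20) ≡ 3/21 mod 23. 21⁻¹ ≡ 11 (mod 23) since 21·11 = 231 ≡ 1, so λ ≡ 10.
  x = λ² - 20 - 18 = 100 - 38 ≡ 16; y = λ·(20 - 16) - 19 ≡ 21. → (16, 21)
6Q: (16, 21) + (18, 22). λ = (22 - 21)/(18 - 16) ≡ 1/2 mod 23. 2⁻¹ ≡ 12 (mod 23) since 2·12 = 24 ≡ 1, so λ ≡ 12.
  x = λ² - 16 - 18 = 144 - 34 ≡ 18; y = λ·(16 - 18) - 21 ≡ 1. → (18, 1)
7Q: (18, 1) + (18, 22): same x and y₁ ≡ -y₂, so the sum is ∞.
8Q: ∞ + (18, 22) = (18, 22) (identity).
9Q: tangent at (18, 22): λ = (3·18² + 16)/(2·22) ≡ 22/21. 21⁻¹ ≡ 11 (mod 23), so λ ≡ 22·11 ≡ 12.
  x = λ² - 18 - 18 = 144 - 36 ≡ 16; y = λ·(18 - 16) - 22 ≡ 2. → (16, 2)
10Q: (16, 2) + (18, 22). λ = (22 - 2)/(18 - 16) ≡ 20/2 mod 23. 2⁻¹ ≡ 12 (mod 23) since 2·12 = 24 ≡ 1, so λ ≡ 10.
  x = λ² - 16 - 18 = 100 - 34 ≡ 20; y = λ·(16 - 20) - 2 ≡ 4. → (20, 4)
11Q: (20, 4) + (18, 22). λ = (22 - 4)/(18 - 20) ≡ 18/21 mod 23. 21⁻¹ ≡ 11 (mod 23) since 21·11 = 231 ≡ 1, so λ ≡ 14.
  x = λ² - 20 - 18 = 196 - 38 ≡ 20; y = λ·(20 - 20) - 4 ≡ 19. → (20, 19)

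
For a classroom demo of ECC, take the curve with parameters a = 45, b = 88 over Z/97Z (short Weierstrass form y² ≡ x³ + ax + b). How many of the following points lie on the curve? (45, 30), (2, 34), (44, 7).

(45, 30): 30² ≡ 27, rhs ≡ 21 → off.
(2, 34): 34² ≡ 89, rhs ≡ 89 → on.
(44, 7): 7² ≡ 49, rhs ≡ 49 → on.

2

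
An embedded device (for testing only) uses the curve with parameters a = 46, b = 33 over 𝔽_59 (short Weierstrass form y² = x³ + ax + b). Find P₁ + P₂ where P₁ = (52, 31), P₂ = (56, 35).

(11, 10)

(52, 31) + (56, 35). λ = (35 - 31)/(56 - 52) ≡ 4/4 mod 59. 4⁻¹ ≡ 15 (mod 59) since 4·15 = 60 ≡ 1, so λ ≡ 1.
  x = λ² - 52 - 56 = 1 - 108 ≡ 11; y = λ·(52 - 11) - 31 ≡ 10. → (11, 10)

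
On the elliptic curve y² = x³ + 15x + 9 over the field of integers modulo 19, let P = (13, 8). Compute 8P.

(2, 16)

Repeated addition: build up to 8P.
2P: tangent at (13, 8): λ = (3·13² + 15)/(2·8) ≡ 9/16. 16⁻¹ ≡ 6 (mod 19), so λ ≡ 9·6 ≡ 16.
  x = λ² - 13 - 13 = 256 - 26 ≡ 2; y = λ·(13 - 2) - 8 ≡ 16. → (2, 16)
3P: (2, 16) + (13, 8). λ = (8 - 16)/(13 - 2) ≡ 11/11 mod 19. 11⁻¹ ≡ 7 (mod 19), so λ ≡ 1.
  x = λ² - 2 - 13 = 1 - 15 ≡ 5; y = λ·(2 - 5) - 16 ≡ 0. → (5, 0)
4P: (5, 0) + (13, 8). λ = (8 - 0)/(13 - 5) ≡ 8/8 mod 19. 8⁻¹ ≡ 12 (mod 19) since 8·12 = 96 ≡ 1, so λ ≡ 1.
  x = λ² - 5 - 13 = 1 - 18 ≡ 2; y = λ·(5 - 2) - 0 ≡ 3. → (2, 3)
5P: (2, 3) + (13, 8). λ = (8 - 3)/(13 - 2) ≡ 5/11 mod 19. 11⁻¹ ≡ 7 (mod 19), so λ ≡ 16.
  x = λ² - 2 - 13 = 256 - 15 ≡ 13; y = λ·(2 - 13) - 3 ≡ 11. → (13, 11)
6P: (13, 11) + (13, 8): same x and y₁ ≡ -y₂, so the sum is ∞.
7P: ∞ + (13, 8) = (13, 8) (identity).
8P: tangent at (13, 8): λ = (3·13² + 15)/(2·8) ≡ 9/16. 16⁻¹ ≡ 6 (mod 19), so λ ≡ 9·6 ≡ 16.
  x = λ² - 13 - 13 = 256 - 26 ≡ 2; y = λ·(13 - 2) - 8 ≡ 16. → (2, 16)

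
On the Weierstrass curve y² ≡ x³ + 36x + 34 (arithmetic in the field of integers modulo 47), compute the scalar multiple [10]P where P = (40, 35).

(9, 10)

Repeated addition: build up to 10P.
2P: tangent at (40, 35): λ = (3·40² + 36)/(2·35) ≡ 42/23. 23⁻¹ ≡ 45 (mod 47), so λ ≡ 42·45 ≡ 10.
  x = λ² - 40 - 40 = 100 - 80 ≡ 20; y = λ·(40 - 20) - 35 ≡ 24. → (20, 24)
3P: (20, 24) + (40, 35). λ = (35 - 24)/(40 - 20) ≡ 11/20 mod 47. 20⁻¹ ≡ 40 (mod 47) since 20·40 = 800 ≡ 1, so λ ≡ 17.
  x = λ² - 20 - 40 = 289 - 60 ≡ 41; y = λ·(20 - 41) - 24 ≡ 42. → (41, 42)
4P: (41, 42) + (40, 35). λ = (35 - 42)/(40 - 41) ≡ 40/46 mod 47. 46⁻¹ ≡ 46 (mod 47), so λ ≡ 7.
  x = λ² - 41 - 40 = 49 - 81 ≡ 15; y = λ·(41 - 15) - 42 ≡ 46. → (15, 46)
5P: (15, 46) + (40, 35). λ = (35 - 46)/(40 - 15) ≡ 36/25 mod 47. 25⁻¹ ≡ 32 (mod 47), so λ ≡ 24.
  x = λ² - 15 - 40 = 576 - 55 ≡ 4; y = λ·(15 - 4) - 46 ≡ 30. → (4, 30)
6P: (4, 30) + (40, 35). λ = (35 - 30)/(40 - 4) ≡ 5/36 mod 47. 36⁻¹ ≡ 17 (mod 47) since 36·17 = 612 ≡ 1, so λ ≡ 38.
  x = λ² - 4 - 40 = 1444 - 44 ≡ 37; y = λ·(4 - 37) - 30 ≡ 32. → (37, 32)
7P: (37, 32) + (40, 35). λ = (35 - 32)/(40 - 37) ≡ 3/3 mod 47. 3⁻¹ ≡ 16 (mod 47) since 3·16 = 48 ≡ 1, so λ ≡ 1.
  x = λ² - 37 - 40 = 1 - 77 ≡ 18; y = λ·(37 - 18) - 32 ≡ 34. → (18, 34)
8P: (18, 34) + (40, 35). λ = (35 - 34)/(40 - 18) ≡ 1/22 mod 47. 22⁻¹ ≡ 15 (mod 47), so λ ≡ 15.
  x = λ² - 18 - 40 = 225 - 58 ≡ 26; y = λ·(18 - 26) - 34 ≡ 34. → (26, 34)
9P: (26, 34) + (40, 35). λ = (35 - 34)/(40 - 26) ≡ 1/14 mod 47. 14⁻¹ ≡ 37 (mod 47) since 14·37 = 518 ≡ 1, so λ ≡ 37.
  x = λ² - 26 - 40 = 1369 - 66 ≡ 34; y = λ·(26 - 34) - 34 ≡ 46. → (34, 46)
10P: (34, 46) + (40, 35). λ = (35 - 46)/(40 - 34) ≡ 36/6 mod 47. 6⁻¹ ≡ 8 (mod 47), so λ ≡ 6.
  x = λ² - 34 - 40 = 36 - 74 ≡ 9; y = λ·(34 - 9) - 46 ≡ 10. → (9, 10)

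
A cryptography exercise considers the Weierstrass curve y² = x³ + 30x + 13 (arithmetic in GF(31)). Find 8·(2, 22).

Write Q = (2, 22).
Double-and-add on 8 = (1000)₂. Start with Q = (2, 22) for the leading 1-bit.
double: tangent at (2, 22): λ = (3·2² + 30)/(2·22) ≡ 11/13. 13⁻¹ ≡ 12 (mod 31) since 13·12 = 156 ≡ 1, so λ ≡ 11·12 ≡ 8.
  x = λ² - 2 - 2 = 64 - 4 ≡ 29; y = λ·(2 - 29) - 22 ≡ 10. → (29, 10)
double: tangent at (29, 10): λ = (3·29² + 30)/(2·10) ≡ 11/20. 20⁻¹ ≡ 14 (mod 31), so λ ≡ 11·14 ≡ 30.
  x = λ² - 29 - 29 = 900 - 58 ≡ 5; y = λ·(29 - 5) - 10 ≡ 28. → (5, 28)
double: tangent at (5, 28): λ = (3·5² + 30)/(2·28) ≡ 12/25. 25⁻¹ ≡ 5 (mod 31), so λ ≡ 12·5 ≡ 29.
  x = λ² - 5 - 5 = 841 - 10 ≡ 25; y = λ·(5 - 25) - 28 ≡ 12. → (25, 12)

(25, 12)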